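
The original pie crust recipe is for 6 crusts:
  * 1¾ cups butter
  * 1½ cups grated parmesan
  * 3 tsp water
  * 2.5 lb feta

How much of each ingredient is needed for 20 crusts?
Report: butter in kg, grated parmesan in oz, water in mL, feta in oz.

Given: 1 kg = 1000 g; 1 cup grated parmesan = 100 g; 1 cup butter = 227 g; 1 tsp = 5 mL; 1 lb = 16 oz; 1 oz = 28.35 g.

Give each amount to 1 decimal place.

butter: 1.3 kg; grated parmesan: 17.6 oz; water: 50.0 mL; feta: 133.3 oz

Scaling factor: 20/6 = 10/3.
butter: 1.75 cup × 10/3 × 227 g/cup ÷ 1000 g/kg ≈ 1.3 kg
grated parmesan: 1.5 cup × 10/3 × 100 g/cup ÷ 28.35 g/oz ≈ 17.6 oz
water: 3 tsp × 10/3 × 5 mL/tsp = 50.0 mL
feta: 2.5 lb × 10/3 × 16 oz/lb ≈ 133.3 oz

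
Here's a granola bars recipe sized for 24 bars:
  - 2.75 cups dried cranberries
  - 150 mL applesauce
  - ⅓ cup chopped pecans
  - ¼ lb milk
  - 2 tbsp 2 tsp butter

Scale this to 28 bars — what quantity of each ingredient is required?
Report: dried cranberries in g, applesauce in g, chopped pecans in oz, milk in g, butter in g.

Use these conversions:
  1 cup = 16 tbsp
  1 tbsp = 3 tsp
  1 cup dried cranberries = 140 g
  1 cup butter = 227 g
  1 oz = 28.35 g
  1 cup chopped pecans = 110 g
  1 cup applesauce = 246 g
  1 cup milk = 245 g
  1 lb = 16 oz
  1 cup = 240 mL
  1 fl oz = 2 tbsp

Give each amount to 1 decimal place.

dried cranberries: 449.2 g; applesauce: 179.4 g; chopped pecans: 1.5 oz; milk: 132.3 g; butter: 44.1 g

Scaling factor: 28/24 = 7/6.
dried cranberries: 2.75 cup × 7/6 × 140 g/cup ≈ 449.2 g
applesauce: 150 mL × 7/6 ÷ 240 mL/cup × 246 g/cup ≈ 179.4 g
chopped pecans: 1/3 cup × 7/6 × 110 g/cup ÷ 28.35 g/oz ≈ 1.5 oz
milk: 0.25 lb × 7/6 × 16 oz/lb × 28.35 g/oz = 132.3 g
butter: (2 tbsp + 2 tsp = 8/3 tbsp) × 7/6 ÷ 16 tbsp/cup × 227 g/cup ≈ 44.1 g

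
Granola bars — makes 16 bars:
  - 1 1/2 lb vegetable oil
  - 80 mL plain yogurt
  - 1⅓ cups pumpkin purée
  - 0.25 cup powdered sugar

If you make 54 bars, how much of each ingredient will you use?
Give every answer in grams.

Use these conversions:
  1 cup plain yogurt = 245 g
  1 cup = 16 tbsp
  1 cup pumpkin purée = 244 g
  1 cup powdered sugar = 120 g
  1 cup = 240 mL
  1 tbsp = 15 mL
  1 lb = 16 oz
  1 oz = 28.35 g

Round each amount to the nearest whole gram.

Scaling factor: 54/16 = 27/8 = 3.375.
vegetable oil: 1.5 lb × 27/8 × 16 oz/lb × 28.35 g/oz ≈ 2296 g
plain yogurt: 80 mL × 27/8 ÷ 240 mL/cup × 245 g/cup ≈ 276 g
pumpkin purée: 4/3 cup × 27/8 × 244 g/cup = 1098 g
powdered sugar: 0.25 cup × 27/8 × 120 g/cup ≈ 101 g

vegetable oil: 2296 g; plain yogurt: 276 g; pumpkin purée: 1098 g; powdered sugar: 101 g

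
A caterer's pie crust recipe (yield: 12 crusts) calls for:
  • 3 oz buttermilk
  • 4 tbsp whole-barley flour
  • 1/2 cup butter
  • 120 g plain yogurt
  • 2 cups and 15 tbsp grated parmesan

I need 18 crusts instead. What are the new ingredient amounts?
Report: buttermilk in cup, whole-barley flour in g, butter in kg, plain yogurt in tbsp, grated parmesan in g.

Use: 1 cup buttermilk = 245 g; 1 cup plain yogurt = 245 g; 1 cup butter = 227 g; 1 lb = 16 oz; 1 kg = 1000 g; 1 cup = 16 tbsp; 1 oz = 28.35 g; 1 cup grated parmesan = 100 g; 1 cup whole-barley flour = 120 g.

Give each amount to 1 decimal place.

buttermilk: 0.5 cup; whole-barley flour: 45.0 g; butter: 0.2 kg; plain yogurt: 11.8 tbsp; grated parmesan: 440.6 g

Scaling factor: 18/12 = 3/2 = 1.5.
buttermilk: 3 oz × 3/2 × 28.35 g/oz ÷ 245 g/cup ≈ 0.5 cup
whole-barley flour: 4 tbsp × 3/2 ÷ 16 tbsp/cup × 120 g/cup = 45.0 g
butter: 0.5 cup × 3/2 × 227 g/cup ÷ 1000 g/kg ≈ 0.2 kg
plain yogurt: 120 g × 3/2 ÷ 245 g/cup × 16 tbsp/cup ≈ 11.8 tbsp
grated parmesan: (2 cup + 15 tbsp = 2.9375 cup) × 3/2 × 100 g/cup ≈ 440.6 g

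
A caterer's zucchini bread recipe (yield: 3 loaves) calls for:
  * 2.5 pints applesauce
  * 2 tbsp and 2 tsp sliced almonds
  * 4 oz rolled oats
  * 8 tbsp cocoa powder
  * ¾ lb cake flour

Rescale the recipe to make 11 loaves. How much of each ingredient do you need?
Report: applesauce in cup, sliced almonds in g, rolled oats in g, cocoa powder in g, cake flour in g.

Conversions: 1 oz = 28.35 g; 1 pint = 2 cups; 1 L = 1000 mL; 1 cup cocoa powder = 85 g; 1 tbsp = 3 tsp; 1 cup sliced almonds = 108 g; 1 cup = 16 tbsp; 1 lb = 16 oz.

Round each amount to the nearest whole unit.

Scaling factor: 11/3.
applesauce: 2.5 pint × 11/3 × 2 cup/pint ≈ 18 cup
sliced almonds: (2 tbsp + 2 tsp = 8/3 tbsp) × 11/3 ÷ 16 tbsp/cup × 108 g/cup = 66 g
rolled oats: 4 oz × 11/3 × 28.35 g/oz ≈ 416 g
cocoa powder: 8 tbsp × 11/3 ÷ 16 tbsp/cup × 85 g/cup ≈ 156 g
cake flour: 0.75 lb × 11/3 × 16 oz/lb × 28.35 g/oz ≈ 1247 g

applesauce: 18 cup; sliced almonds: 66 g; rolled oats: 416 g; cocoa powder: 156 g; cake flour: 1247 g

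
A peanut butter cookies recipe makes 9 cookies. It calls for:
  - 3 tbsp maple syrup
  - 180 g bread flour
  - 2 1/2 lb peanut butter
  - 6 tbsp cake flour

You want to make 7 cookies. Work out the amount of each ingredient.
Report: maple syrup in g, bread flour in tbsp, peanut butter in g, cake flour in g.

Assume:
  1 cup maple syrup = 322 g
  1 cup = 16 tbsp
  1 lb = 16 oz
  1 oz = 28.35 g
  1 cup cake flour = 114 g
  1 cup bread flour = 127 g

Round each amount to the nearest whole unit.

maple syrup: 47 g; bread flour: 18 tbsp; peanut butter: 882 g; cake flour: 33 g

Scaling factor: 7/9.
maple syrup: 3 tbsp × 7/9 ÷ 16 tbsp/cup × 322 g/cup ≈ 47 g
bread flour: 180 g × 7/9 ÷ 127 g/cup × 16 tbsp/cup ≈ 18 tbsp
peanut butter: 2.5 lb × 7/9 × 16 oz/lb × 28.35 g/oz = 882 g
cake flour: 6 tbsp × 7/9 ÷ 16 tbsp/cup × 114 g/cup ≈ 33 g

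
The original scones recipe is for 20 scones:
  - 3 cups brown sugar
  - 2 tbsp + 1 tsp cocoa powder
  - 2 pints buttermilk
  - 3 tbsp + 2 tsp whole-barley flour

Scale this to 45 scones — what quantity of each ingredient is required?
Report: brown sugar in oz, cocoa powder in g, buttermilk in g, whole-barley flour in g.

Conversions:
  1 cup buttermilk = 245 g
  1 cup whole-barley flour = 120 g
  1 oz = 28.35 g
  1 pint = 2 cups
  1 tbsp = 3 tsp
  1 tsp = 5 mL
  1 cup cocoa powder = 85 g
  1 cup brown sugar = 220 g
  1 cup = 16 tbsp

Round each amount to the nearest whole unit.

Scaling factor: 45/20 = 9/4 = 2.25.
brown sugar: 3 cup × 9/4 × 220 g/cup ÷ 28.35 g/oz ≈ 52 oz
cocoa powder: (2 tbsp + 1 tsp = 7/3 tbsp) × 9/4 ÷ 16 tbsp/cup × 85 g/cup ≈ 28 g
buttermilk: 2 pint × 9/4 × 2 cup/pint × 245 g/cup = 2205 g
whole-barley flour: (3 tbsp + 2 tsp = 11/3 tbsp) × 9/4 ÷ 16 tbsp/cup × 120 g/cup ≈ 62 g

brown sugar: 52 oz; cocoa powder: 28 g; buttermilk: 2205 g; whole-barley flour: 62 g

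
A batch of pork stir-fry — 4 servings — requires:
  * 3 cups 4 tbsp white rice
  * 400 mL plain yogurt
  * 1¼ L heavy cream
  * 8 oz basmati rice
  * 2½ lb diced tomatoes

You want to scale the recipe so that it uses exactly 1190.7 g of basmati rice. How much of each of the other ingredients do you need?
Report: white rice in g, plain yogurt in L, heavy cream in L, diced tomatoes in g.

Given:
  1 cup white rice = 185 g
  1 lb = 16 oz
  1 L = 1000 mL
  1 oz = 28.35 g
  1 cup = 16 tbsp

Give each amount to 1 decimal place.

white rice: 3156.6 g; plain yogurt: 2.1 L; heavy cream: 6.6 L; diced tomatoes: 5953.5 g

The original recipe has 226.8 g of basmati rice, so the scaling factor is 1190.7 ÷ 226.8 = 21/4 = 5.25.
white rice: (3 cup + 4 tbsp = 3.25 cup) × 21/4 × 185 g/cup ≈ 3156.6 g
plain yogurt: 400 mL × 21/4 ÷ 1000 mL/L = 2.1 L
heavy cream: 1.25 L × 21/4 ≈ 6.6 L
diced tomatoes: 2.5 lb × 21/4 × 16 oz/lb × 28.35 g/oz = 5953.5 g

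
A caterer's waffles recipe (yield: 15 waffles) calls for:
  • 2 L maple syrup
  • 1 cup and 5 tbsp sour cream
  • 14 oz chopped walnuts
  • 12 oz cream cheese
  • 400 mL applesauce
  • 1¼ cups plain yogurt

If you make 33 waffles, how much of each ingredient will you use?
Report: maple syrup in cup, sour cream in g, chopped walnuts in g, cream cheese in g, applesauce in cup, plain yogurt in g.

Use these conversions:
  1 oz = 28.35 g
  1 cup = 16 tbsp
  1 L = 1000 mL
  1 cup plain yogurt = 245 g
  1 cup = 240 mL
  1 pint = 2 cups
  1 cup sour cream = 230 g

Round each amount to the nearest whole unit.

maple syrup: 18 cup; sour cream: 664 g; chopped walnuts: 873 g; cream cheese: 748 g; applesauce: 4 cup; plain yogurt: 674 g

Scaling factor: 33/15 = 11/5 = 2.2.
maple syrup: 2 L × 11/5 × 1000 mL/L ÷ 240 mL/cup ≈ 18 cup
sour cream: (1 cup + 5 tbsp = 1.3125 cup) × 11/5 × 230 g/cup ≈ 664 g
chopped walnuts: 14 oz × 11/5 × 28.35 g/oz ≈ 873 g
cream cheese: 12 oz × 11/5 × 28.35 g/oz ≈ 748 g
applesauce: 400 mL × 11/5 ÷ 240 mL/cup ≈ 4 cup
plain yogurt: 1.25 cup × 11/5 × 245 g/cup ≈ 674 g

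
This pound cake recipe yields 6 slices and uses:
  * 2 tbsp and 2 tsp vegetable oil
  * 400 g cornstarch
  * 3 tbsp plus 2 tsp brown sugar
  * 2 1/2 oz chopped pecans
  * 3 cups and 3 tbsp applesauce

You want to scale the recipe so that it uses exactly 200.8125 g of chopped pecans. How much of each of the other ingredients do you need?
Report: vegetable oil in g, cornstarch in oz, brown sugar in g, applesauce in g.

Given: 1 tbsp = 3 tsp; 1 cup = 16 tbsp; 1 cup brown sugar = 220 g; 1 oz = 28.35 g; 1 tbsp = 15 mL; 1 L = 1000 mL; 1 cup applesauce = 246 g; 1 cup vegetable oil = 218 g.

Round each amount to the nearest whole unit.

vegetable oil: 103 g; cornstarch: 40 oz; brown sugar: 143 g; applesauce: 2222 g

The original recipe has 70.875 g of chopped pecans, so the scaling factor is 200.8125 ÷ 70.875 = 17/6.
vegetable oil: (2 tbsp + 2 tsp = 8/3 tbsp) × 17/6 ÷ 16 tbsp/cup × 218 g/cup ≈ 103 g
cornstarch: 400 g × 17/6 ÷ 28.35 g/oz ≈ 40 oz
brown sugar: (3 tbsp + 2 tsp = 11/3 tbsp) × 17/6 ÷ 16 tbsp/cup × 220 g/cup ≈ 143 g
applesauce: (3 cup + 3 tbsp = 3.1875 cup) × 17/6 × 246 g/cup ≈ 2222 g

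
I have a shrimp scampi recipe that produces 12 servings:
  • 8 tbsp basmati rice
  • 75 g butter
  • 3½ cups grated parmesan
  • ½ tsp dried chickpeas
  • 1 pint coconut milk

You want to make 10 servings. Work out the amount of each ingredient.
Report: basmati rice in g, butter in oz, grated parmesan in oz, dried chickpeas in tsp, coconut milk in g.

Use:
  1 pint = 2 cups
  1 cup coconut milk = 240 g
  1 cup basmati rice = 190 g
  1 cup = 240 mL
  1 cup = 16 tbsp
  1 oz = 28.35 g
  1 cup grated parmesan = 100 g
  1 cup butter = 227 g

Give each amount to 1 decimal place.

basmati rice: 79.2 g; butter: 2.2 oz; grated parmesan: 10.3 oz; dried chickpeas: 0.4 tsp; coconut milk: 400.0 g

Scaling factor: 10/12 = 5/6.
basmati rice: 8 tbsp × 5/6 ÷ 16 tbsp/cup × 190 g/cup ≈ 79.2 g
butter: 75 g × 5/6 ÷ 28.35 g/oz ≈ 2.2 oz
grated parmesan: 3.5 cup × 5/6 × 100 g/cup ÷ 28.35 g/oz ≈ 10.3 oz
dried chickpeas: 0.5 tsp × 5/6 ≈ 0.4 tsp
coconut milk: 1 pint × 5/6 × 2 cup/pint × 240 g/cup = 400.0 g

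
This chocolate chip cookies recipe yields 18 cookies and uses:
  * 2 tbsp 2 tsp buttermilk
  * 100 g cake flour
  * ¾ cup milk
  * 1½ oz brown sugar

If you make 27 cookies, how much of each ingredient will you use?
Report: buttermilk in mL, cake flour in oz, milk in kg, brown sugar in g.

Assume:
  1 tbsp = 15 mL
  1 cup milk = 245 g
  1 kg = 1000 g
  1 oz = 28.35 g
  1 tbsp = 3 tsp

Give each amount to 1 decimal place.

buttermilk: 60.0 mL; cake flour: 5.3 oz; milk: 0.3 kg; brown sugar: 63.8 g

Scaling factor: 27/18 = 3/2 = 1.5.
buttermilk: (2 tbsp + 2 tsp = 8/3 tbsp) × 3/2 × 15 mL/tbsp = 60.0 mL
cake flour: 100 g × 3/2 ÷ 28.35 g/oz ≈ 5.3 oz
milk: 0.75 cup × 3/2 × 245 g/cup ÷ 1000 g/kg ≈ 0.3 kg
brown sugar: 1.5 oz × 3/2 × 28.35 g/oz ≈ 63.8 g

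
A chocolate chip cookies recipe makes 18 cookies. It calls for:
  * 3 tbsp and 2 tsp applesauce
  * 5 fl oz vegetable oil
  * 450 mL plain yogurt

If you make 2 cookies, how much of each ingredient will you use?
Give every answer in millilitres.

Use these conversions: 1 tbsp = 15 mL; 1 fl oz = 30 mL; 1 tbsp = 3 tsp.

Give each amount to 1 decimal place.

Scaling factor: 2/18 = 1/9.
applesauce: (3 tbsp + 2 tsp = 11/3 tbsp) × 1/9 × 15 mL/tbsp ≈ 6.1 mL
vegetable oil: 5 fl oz × 1/9 × 30 mL/fl oz ≈ 16.7 mL
plain yogurt: 450 mL × 1/9 = 50.0 mL

applesauce: 6.1 mL; vegetable oil: 16.7 mL; plain yogurt: 50.0 mL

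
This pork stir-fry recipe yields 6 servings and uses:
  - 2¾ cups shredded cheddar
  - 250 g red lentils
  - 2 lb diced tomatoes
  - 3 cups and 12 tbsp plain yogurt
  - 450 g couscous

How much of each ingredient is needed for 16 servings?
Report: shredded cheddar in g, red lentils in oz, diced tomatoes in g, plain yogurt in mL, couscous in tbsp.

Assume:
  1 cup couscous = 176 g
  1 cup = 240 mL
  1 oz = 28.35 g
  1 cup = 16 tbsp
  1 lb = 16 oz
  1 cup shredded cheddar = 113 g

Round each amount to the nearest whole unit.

shredded cheddar: 829 g; red lentils: 24 oz; diced tomatoes: 2419 g; plain yogurt: 2400 mL; couscous: 109 tbsp

Scaling factor: 16/6 = 8/3.
shredded cheddar: 2.75 cup × 8/3 × 113 g/cup ≈ 829 g
red lentils: 250 g × 8/3 ÷ 28.35 g/oz ≈ 24 oz
diced tomatoes: 2 lb × 8/3 × 16 oz/lb × 28.35 g/oz ≈ 2419 g
plain yogurt: (3 cup + 12 tbsp = 3.75 cup) × 8/3 × 240 mL/cup = 2400 mL
couscous: 450 g × 8/3 ÷ 176 g/cup × 16 tbsp/cup ≈ 109 tbsp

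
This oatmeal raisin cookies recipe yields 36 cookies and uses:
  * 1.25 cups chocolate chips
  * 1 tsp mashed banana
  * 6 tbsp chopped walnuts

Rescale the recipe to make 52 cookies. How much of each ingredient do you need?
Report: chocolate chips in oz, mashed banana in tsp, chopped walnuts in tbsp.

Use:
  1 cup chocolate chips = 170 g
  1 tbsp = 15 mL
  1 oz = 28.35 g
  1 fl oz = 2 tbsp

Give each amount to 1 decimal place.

chocolate chips: 10.8 oz; mashed banana: 1.4 tsp; chopped walnuts: 8.7 tbsp

Scaling factor: 52/36 = 13/9.
chocolate chips: 1.25 cup × 13/9 × 170 g/cup ÷ 28.35 g/oz ≈ 10.8 oz
mashed banana: 1 tsp × 13/9 ≈ 1.4 tsp
chopped walnuts: 6 tbsp × 13/9 ≈ 8.7 tbsp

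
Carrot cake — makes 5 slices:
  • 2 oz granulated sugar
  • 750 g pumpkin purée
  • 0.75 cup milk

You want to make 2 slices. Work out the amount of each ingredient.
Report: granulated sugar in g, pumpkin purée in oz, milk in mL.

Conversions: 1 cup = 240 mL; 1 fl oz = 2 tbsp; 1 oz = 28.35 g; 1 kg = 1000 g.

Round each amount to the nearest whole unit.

granulated sugar: 23 g; pumpkin purée: 11 oz; milk: 72 mL

Scaling factor: 2/5 = 0.4.
granulated sugar: 2 oz × 2/5 × 28.35 g/oz ≈ 23 g
pumpkin purée: 750 g × 2/5 ÷ 28.35 g/oz ≈ 11 oz
milk: 0.75 cup × 2/5 × 240 mL/cup = 72 mL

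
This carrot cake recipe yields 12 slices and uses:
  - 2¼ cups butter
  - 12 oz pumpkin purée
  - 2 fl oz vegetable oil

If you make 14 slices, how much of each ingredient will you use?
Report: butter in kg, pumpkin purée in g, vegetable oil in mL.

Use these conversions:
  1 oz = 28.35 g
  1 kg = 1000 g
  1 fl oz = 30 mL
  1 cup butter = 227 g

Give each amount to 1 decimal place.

butter: 0.6 kg; pumpkin purée: 396.9 g; vegetable oil: 70.0 mL

Scaling factor: 14/12 = 7/6.
butter: 2.25 cup × 7/6 × 227 g/cup ÷ 1000 g/kg ≈ 0.6 kg
pumpkin purée: 12 oz × 7/6 × 28.35 g/oz = 396.9 g
vegetable oil: 2 fl oz × 7/6 × 30 mL/fl oz = 70.0 mL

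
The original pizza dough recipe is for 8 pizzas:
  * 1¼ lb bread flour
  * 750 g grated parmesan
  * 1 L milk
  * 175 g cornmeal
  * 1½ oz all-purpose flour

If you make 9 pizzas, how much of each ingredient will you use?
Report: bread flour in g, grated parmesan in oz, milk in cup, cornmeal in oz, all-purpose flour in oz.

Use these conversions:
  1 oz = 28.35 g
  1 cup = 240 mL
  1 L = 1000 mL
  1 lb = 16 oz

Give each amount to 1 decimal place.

bread flour: 637.9 g; grated parmesan: 29.8 oz; milk: 4.7 cup; cornmeal: 6.9 oz; all-purpose flour: 1.7 oz

Scaling factor: 9/8 = 1.125.
bread flour: 1.25 lb × 9/8 × 16 oz/lb × 28.35 g/oz ≈ 637.9 g
grated parmesan: 750 g × 9/8 ÷ 28.35 g/oz ≈ 29.8 oz
milk: 1 L × 9/8 × 1000 mL/L ÷ 240 mL/cup ≈ 4.7 cup
cornmeal: 175 g × 9/8 ÷ 28.35 g/oz ≈ 6.9 oz
all-purpose flour: 1.5 oz × 9/8 ≈ 1.7 oz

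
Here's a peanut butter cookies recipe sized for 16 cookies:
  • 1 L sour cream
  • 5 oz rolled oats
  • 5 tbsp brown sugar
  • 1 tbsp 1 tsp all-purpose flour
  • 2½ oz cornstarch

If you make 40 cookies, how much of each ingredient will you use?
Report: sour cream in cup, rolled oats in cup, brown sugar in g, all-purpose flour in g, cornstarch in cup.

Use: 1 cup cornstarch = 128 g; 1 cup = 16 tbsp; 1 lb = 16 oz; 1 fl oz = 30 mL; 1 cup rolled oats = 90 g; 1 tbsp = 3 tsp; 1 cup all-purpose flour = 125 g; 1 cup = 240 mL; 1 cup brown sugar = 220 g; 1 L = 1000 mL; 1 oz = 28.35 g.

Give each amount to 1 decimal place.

sour cream: 10.4 cup; rolled oats: 3.9 cup; brown sugar: 171.9 g; all-purpose flour: 26.0 g; cornstarch: 1.4 cup

Scaling factor: 40/16 = 5/2 = 2.5.
sour cream: 1 L × 5/2 × 1000 mL/L ÷ 240 mL/cup ≈ 10.4 cup
rolled oats: 5 oz × 5/2 × 28.35 g/oz ÷ 90 g/cup ≈ 3.9 cup
brown sugar: 5 tbsp × 5/2 ÷ 16 tbsp/cup × 220 g/cup ≈ 171.9 g
all-purpose flour: (1 tbsp + 1 tsp = 4/3 tbsp) × 5/2 ÷ 16 tbsp/cup × 125 g/cup ≈ 26.0 g
cornstarch: 2.5 oz × 5/2 × 28.35 g/oz ÷ 128 g/cup ≈ 1.4 cup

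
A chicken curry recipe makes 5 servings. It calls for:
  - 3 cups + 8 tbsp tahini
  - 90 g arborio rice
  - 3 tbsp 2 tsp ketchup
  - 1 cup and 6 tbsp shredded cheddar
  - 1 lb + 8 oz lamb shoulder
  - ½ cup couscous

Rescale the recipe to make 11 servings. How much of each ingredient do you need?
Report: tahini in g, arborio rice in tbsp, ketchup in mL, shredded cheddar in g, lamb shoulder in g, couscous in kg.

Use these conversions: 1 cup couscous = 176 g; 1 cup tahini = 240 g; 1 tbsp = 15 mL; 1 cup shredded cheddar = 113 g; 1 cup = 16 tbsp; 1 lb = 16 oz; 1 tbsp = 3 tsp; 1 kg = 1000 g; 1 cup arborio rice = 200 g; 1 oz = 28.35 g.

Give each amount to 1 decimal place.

Scaling factor: 11/5 = 2.2.
tahini: (3 cup + 8 tbsp = 3.5 cup) × 11/5 × 240 g/cup = 1848.0 g
arborio rice: 90 g × 11/5 ÷ 200 g/cup × 16 tbsp/cup ≈ 15.8 tbsp
ketchup: (3 tbsp + 2 tsp = 11/3 tbsp) × 11/5 × 15 mL/tbsp = 121.0 mL
shredded cheddar: (1 cup + 6 tbsp = 1.375 cup) × 11/5 × 113 g/cup ≈ 341.8 g
lamb shoulder: (1 lb + 8 oz = 1.5 lb) × 11/5 × 16 oz/lb × 28.35 g/oz ≈ 1496.9 g
couscous: 0.5 cup × 11/5 × 176 g/cup ÷ 1000 g/kg ≈ 0.2 kg

tahini: 1848.0 g; arborio rice: 15.8 tbsp; ketchup: 121.0 mL; shredded cheddar: 341.8 g; lamb shoulder: 1496.9 g; couscous: 0.2 kg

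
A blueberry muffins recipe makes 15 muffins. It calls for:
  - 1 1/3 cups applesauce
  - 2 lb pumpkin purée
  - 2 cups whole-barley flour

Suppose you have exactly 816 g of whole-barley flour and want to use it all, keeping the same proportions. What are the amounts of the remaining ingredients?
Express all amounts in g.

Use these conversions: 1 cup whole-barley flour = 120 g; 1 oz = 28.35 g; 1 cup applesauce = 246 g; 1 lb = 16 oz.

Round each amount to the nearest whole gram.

The original recipe has 240 g of whole-barley flour, so the scaling factor is 816 ÷ 240 = 17/5 = 3.4.
applesauce: 4/3 cup × 17/5 × 246 g/cup ≈ 1115 g
pumpkin purée: 2 lb × 17/5 × 16 oz/lb × 28.35 g/oz ≈ 3084 g

applesauce: 1115 g; pumpkin purée: 3084 g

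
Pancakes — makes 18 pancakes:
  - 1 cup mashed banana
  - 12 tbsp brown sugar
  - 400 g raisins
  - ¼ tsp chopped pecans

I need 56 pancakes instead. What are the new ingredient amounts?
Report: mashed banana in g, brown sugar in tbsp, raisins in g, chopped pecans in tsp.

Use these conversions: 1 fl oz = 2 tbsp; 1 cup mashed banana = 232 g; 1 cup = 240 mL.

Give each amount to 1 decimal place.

Scaling factor: 56/18 = 28/9.
mashed banana: 1 cup × 28/9 × 232 g/cup ≈ 721.8 g
brown sugar: 12 tbsp × 28/9 ≈ 37.3 tbsp
raisins: 400 g × 28/9 ≈ 1244.4 g
chopped pecans: 0.25 tsp × 28/9 ≈ 0.8 tsp

mashed banana: 721.8 g; brown sugar: 37.3 tbsp; raisins: 1244.4 g; chopped pecans: 0.8 tsp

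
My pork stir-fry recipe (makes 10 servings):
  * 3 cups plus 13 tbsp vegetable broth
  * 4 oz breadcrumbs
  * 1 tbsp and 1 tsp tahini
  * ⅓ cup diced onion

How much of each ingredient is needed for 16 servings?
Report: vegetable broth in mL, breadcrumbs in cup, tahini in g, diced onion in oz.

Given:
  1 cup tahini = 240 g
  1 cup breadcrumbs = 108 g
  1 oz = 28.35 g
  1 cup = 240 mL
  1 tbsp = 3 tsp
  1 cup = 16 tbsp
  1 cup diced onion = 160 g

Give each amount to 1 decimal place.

vegetable broth: 1464.0 mL; breadcrumbs: 1.7 cup; tahini: 32.0 g; diced onion: 3.0 oz

Scaling factor: 16/10 = 8/5 = 1.6.
vegetable broth: (3 cup + 13 tbsp = 3.8125 cup) × 8/5 × 240 mL/cup = 1464.0 mL
breadcrumbs: 4 oz × 8/5 × 28.35 g/oz ÷ 108 g/cup ≈ 1.7 cup
tahini: (1 tbsp + 1 tsp = 4/3 tbsp) × 8/5 ÷ 16 tbsp/cup × 240 g/cup = 32.0 g
diced onion: 1/3 cup × 8/5 × 160 g/cup ÷ 28.35 g/oz ≈ 3.0 oz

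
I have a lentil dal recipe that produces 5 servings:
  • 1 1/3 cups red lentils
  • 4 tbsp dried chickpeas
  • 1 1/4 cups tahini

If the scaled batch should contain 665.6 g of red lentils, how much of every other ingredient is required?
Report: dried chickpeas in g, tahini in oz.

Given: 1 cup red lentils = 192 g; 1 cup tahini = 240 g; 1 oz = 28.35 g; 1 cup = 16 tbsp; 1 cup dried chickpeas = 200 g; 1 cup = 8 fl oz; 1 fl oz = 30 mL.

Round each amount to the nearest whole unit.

dried chickpeas: 130 g; tahini: 28 oz

The original recipe has 256 g of red lentils, so the scaling factor is 665.6 ÷ 256 = 13/5 = 2.6.
dried chickpeas: 4 tbsp × 13/5 ÷ 16 tbsp/cup × 200 g/cup = 130 g
tahini: 1.25 cup × 13/5 × 240 g/cup ÷ 28.35 g/oz ≈ 28 oz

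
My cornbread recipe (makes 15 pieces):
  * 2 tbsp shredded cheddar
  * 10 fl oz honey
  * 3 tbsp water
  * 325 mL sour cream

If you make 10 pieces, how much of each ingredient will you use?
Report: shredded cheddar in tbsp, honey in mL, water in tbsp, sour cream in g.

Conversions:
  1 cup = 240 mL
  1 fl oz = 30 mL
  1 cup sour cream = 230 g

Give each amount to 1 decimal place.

Scaling factor: 10/15 = 2/3.
shredded cheddar: 2 tbsp × 2/3 ≈ 1.3 tbsp
honey: 10 fl oz × 2/3 × 30 mL/fl oz = 200.0 mL
water: 3 tbsp × 2/3 = 2.0 tbsp
sour cream: 325 mL × 2/3 ÷ 240 mL/cup × 230 g/cup ≈ 207.6 g

shredded cheddar: 1.3 tbsp; honey: 200.0 mL; water: 2.0 tbsp; sour cream: 207.6 g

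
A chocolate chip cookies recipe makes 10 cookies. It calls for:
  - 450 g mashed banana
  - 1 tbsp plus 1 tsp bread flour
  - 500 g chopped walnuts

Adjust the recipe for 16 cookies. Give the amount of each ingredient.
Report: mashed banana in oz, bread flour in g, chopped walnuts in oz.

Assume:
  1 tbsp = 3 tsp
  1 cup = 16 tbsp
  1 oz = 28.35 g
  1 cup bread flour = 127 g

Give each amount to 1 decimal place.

Scaling factor: 16/10 = 8/5 = 1.6.
mashed banana: 450 g × 8/5 ÷ 28.35 g/oz ≈ 25.4 oz
bread flour: (1 tbsp + 1 tsp = 4/3 tbsp) × 8/5 ÷ 16 tbsp/cup × 127 g/cup ≈ 16.9 g
chopped walnuts: 500 g × 8/5 ÷ 28.35 g/oz ≈ 28.2 oz

mashed banana: 25.4 oz; bread flour: 16.9 g; chopped walnuts: 28.2 oz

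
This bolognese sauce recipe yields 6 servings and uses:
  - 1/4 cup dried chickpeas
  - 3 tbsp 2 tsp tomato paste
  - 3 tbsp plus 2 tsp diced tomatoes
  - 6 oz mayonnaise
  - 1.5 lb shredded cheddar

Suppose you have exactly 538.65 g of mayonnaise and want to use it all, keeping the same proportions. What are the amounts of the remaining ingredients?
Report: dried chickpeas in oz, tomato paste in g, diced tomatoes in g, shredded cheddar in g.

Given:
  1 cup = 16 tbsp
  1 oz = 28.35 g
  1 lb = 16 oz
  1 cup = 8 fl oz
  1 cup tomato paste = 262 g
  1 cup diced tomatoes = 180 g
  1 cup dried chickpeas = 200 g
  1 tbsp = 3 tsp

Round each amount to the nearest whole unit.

dried chickpeas: 6 oz; tomato paste: 190 g; diced tomatoes: 131 g; shredded cheddar: 2155 g

The original recipe has 170.1 g of mayonnaise, so the scaling factor is 538.65 ÷ 170.1 = 19/6.
dried chickpeas: 0.25 cup × 19/6 × 200 g/cup ÷ 28.35 g/oz ≈ 6 oz
tomato paste: (3 tbsp + 2 tsp = 11/3 tbsp) × 19/6 ÷ 16 tbsp/cup × 262 g/cup ≈ 190 g
diced tomatoes: (3 tbsp + 2 tsp = 11/3 tbsp) × 19/6 ÷ 16 tbsp/cup × 180 g/cup ≈ 131 g
shredded cheddar: 1.5 lb × 19/6 × 16 oz/lb × 28.35 g/oz ≈ 2155 g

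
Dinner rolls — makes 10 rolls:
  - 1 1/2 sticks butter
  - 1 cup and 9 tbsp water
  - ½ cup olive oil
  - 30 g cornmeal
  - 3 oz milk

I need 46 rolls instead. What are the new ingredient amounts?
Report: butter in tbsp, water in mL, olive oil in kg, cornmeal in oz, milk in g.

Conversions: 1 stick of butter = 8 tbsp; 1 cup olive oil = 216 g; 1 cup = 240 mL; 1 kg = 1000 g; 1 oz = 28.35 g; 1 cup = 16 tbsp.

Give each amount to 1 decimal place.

butter: 55.2 tbsp; water: 1725.0 mL; olive oil: 0.5 kg; cornmeal: 4.9 oz; milk: 391.2 g

Scaling factor: 46/10 = 23/5 = 4.6.
butter: 1.5 stick × 23/5 × 8 tbsp/stick = 55.2 tbsp
water: (1 cup + 9 tbsp = 1.5625 cup) × 23/5 × 240 mL/cup = 1725.0 mL
olive oil: 0.5 cup × 23/5 × 216 g/cup ÷ 1000 g/kg ≈ 0.5 kg
cornmeal: 30 g × 23/5 ÷ 28.35 g/oz ≈ 4.9 oz
milk: 3 oz × 23/5 × 28.35 g/oz ≈ 391.2 g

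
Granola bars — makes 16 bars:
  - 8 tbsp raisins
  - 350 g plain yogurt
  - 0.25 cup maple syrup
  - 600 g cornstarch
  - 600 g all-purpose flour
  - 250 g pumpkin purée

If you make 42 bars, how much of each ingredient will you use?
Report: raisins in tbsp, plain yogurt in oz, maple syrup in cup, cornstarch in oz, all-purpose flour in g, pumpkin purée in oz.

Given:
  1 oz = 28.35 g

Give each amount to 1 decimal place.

Scaling factor: 42/16 = 21/8 = 2.625.
raisins: 8 tbsp × 21/8 = 21.0 tbsp
plain yogurt: 350 g × 21/8 ÷ 28.35 g/oz ≈ 32.4 oz
maple syrup: 0.25 cup × 21/8 ≈ 0.7 cup
cornstarch: 600 g × 21/8 ÷ 28.35 g/oz ≈ 55.6 oz
all-purpose flour: 600 g × 21/8 = 1575.0 g
pumpkin purée: 250 g × 21/8 ÷ 28.35 g/oz ≈ 23.1 oz

raisins: 21.0 tbsp; plain yogurt: 32.4 oz; maple syrup: 0.7 cup; cornstarch: 55.6 oz; all-purpose flour: 1575.0 g; pumpkin purée: 23.1 oz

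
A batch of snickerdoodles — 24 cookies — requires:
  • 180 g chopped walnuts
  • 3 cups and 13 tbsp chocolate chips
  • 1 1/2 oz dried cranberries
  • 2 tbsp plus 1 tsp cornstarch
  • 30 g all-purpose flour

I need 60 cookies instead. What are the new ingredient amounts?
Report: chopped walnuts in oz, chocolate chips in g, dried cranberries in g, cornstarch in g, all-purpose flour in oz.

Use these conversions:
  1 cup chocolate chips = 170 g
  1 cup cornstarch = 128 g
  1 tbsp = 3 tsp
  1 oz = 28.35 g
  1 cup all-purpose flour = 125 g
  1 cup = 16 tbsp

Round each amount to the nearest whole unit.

Scaling factor: 60/24 = 5/2 = 2.5.
chopped walnuts: 180 g × 5/2 ÷ 28.35 g/oz ≈ 16 oz
chocolate chips: (3 cup + 13 tbsp = 3.8125 cup) × 5/2 × 170 g/cup ≈ 1620 g
dried cranberries: 1.5 oz × 5/2 × 28.35 g/oz ≈ 106 g
cornstarch: (2 tbsp + 1 tsp = 7/3 tbsp) × 5/2 ÷ 16 tbsp/cup × 128 g/cup ≈ 47 g
all-purpose flour: 30 g × 5/2 ÷ 28.35 g/oz ≈ 3 oz

chopped walnuts: 16 oz; chocolate chips: 1620 g; dried cranberries: 106 g; cornstarch: 47 g; all-purpose flour: 3 oz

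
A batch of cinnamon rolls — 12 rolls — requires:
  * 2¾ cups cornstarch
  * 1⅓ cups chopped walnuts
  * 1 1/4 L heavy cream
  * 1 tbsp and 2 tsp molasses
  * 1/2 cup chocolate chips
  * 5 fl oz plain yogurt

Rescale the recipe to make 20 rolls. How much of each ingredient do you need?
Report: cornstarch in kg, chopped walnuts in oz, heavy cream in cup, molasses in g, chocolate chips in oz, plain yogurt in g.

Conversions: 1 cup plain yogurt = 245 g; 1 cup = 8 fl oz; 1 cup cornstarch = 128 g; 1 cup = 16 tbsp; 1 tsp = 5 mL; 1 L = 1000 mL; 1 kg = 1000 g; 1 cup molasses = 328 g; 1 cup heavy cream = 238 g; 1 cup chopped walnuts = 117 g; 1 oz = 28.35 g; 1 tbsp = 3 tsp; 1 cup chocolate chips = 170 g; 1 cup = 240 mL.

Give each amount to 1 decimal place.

cornstarch: 0.6 kg; chopped walnuts: 9.2 oz; heavy cream: 8.7 cup; molasses: 56.9 g; chocolate chips: 5.0 oz; plain yogurt: 255.2 g

Scaling factor: 20/12 = 5/3.
cornstarch: 2.75 cup × 5/3 × 128 g/cup ÷ 1000 g/kg ≈ 0.6 kg
chopped walnuts: 4/3 cup × 5/3 × 117 g/cup ÷ 28.35 g/oz ≈ 9.2 oz
heavy cream: 1.25 L × 5/3 × 1000 mL/L ÷ 240 mL/cup ≈ 8.7 cup
molasses: (1 tbsp + 2 tsp = 5/3 tbsp) × 5/3 ÷ 16 tbsp/cup × 328 g/cup ≈ 56.9 g
chocolate chips: 0.5 cup × 5/3 × 170 g/cup ÷ 28.35 g/oz ≈ 5.0 oz
plain yogurt: 5 fl oz × 5/3 ÷ 8 fl oz/cup × 245 g/cup ≈ 255.2 g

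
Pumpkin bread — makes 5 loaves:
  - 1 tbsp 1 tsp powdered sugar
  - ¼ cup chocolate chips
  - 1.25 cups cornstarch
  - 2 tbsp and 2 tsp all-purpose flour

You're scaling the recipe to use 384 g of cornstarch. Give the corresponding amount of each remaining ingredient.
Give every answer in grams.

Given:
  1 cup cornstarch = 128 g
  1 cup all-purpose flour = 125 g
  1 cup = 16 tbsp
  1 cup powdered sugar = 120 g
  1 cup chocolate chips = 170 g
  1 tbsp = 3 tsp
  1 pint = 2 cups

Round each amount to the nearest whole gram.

The original recipe has 160 g of cornstarch, so the scaling factor is 384 ÷ 160 = 12/5 = 2.4.
powdered sugar: (1 tbsp + 1 tsp = 4/3 tbsp) × 12/5 ÷ 16 tbsp/cup × 120 g/cup = 24 g
chocolate chips: 0.25 cup × 12/5 × 170 g/cup = 102 g
all-purpose flour: (2 tbsp + 2 tsp = 8/3 tbsp) × 12/5 ÷ 16 tbsp/cup × 125 g/cup = 50 g

powdered sugar: 24 g; chocolate chips: 102 g; all-purpose flour: 50 g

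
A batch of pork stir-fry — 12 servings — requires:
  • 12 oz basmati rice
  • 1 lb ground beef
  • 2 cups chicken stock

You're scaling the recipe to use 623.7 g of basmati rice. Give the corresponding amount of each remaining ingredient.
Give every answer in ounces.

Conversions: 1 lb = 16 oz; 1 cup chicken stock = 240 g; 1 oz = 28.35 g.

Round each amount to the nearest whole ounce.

ground beef: 29 oz; chicken stock: 31 oz

The original recipe has 340.2 g of basmati rice, so the scaling factor is 623.7 ÷ 340.2 = 11/6.
ground beef: 1 lb × 11/6 × 16 oz/lb ≈ 29 oz
chicken stock: 2 cup × 11/6 × 240 g/cup ÷ 28.35 g/oz ≈ 31 oz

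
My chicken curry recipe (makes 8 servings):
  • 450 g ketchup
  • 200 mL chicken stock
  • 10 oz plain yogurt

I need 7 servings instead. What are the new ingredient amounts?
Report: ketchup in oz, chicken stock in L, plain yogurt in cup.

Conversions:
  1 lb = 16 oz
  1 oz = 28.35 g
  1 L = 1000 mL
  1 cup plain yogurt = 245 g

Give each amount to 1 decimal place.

ketchup: 13.9 oz; chicken stock: 0.2 L; plain yogurt: 1.0 cup

Scaling factor: 7/8 = 0.875.
ketchup: 450 g × 7/8 ÷ 28.35 g/oz ≈ 13.9 oz
chicken stock: 200 mL × 7/8 ÷ 1000 mL/L ≈ 0.2 L
plain yogurt: 10 oz × 7/8 × 28.35 g/oz ÷ 245 g/cup ≈ 1.0 cup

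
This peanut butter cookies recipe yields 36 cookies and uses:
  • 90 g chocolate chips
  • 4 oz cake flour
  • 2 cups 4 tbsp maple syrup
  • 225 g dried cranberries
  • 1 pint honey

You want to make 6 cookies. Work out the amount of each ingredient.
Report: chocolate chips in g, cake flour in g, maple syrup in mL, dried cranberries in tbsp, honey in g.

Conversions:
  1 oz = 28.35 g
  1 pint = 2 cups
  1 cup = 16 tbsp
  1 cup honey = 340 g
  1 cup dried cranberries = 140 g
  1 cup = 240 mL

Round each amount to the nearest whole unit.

chocolate chips: 15 g; cake flour: 19 g; maple syrup: 90 mL; dried cranberries: 4 tbsp; honey: 113 g

Scaling factor: 6/36 = 1/6.
chocolate chips: 90 g × 1/6 = 15 g
cake flour: 4 oz × 1/6 × 28.35 g/oz ≈ 19 g
maple syrup: (2 cup + 4 tbsp = 2.25 cup) × 1/6 × 240 mL/cup = 90 mL
dried cranberries: 225 g × 1/6 ÷ 140 g/cup × 16 tbsp/cup ≈ 4 tbsp
honey: 1 pint × 1/6 × 2 cup/pint × 340 g/cup ≈ 113 g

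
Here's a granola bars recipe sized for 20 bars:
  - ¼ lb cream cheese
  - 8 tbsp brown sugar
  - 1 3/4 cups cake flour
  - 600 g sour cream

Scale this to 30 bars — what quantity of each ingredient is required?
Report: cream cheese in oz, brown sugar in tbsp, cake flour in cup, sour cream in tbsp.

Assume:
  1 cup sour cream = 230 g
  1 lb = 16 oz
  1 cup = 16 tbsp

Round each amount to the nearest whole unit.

cream cheese: 6 oz; brown sugar: 12 tbsp; cake flour: 3 cup; sour cream: 63 tbsp

Scaling factor: 30/20 = 3/2 = 1.5.
cream cheese: 0.25 lb × 3/2 × 16 oz/lb = 6 oz
brown sugar: 8 tbsp × 3/2 = 12 tbsp
cake flour: 1.75 cup × 3/2 ≈ 3 cup
sour cream: 600 g × 3/2 ÷ 230 g/cup × 16 tbsp/cup ≈ 63 tbsp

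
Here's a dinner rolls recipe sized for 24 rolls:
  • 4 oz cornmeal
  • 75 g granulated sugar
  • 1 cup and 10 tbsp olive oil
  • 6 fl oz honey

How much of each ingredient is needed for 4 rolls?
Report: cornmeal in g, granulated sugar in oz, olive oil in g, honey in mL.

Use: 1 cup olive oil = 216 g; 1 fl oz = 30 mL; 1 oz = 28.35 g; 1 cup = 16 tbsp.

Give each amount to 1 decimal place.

Scaling factor: 4/24 = 1/6.
cornmeal: 4 oz × 1/6 × 28.35 g/oz = 18.9 g
granulated sugar: 75 g × 1/6 ÷ 28.35 g/oz ≈ 0.4 oz
olive oil: (1 cup + 10 tbsp = 1.625 cup) × 1/6 × 216 g/cup = 58.5 g
honey: 6 fl oz × 1/6 × 30 mL/fl oz = 30.0 mL

cornmeal: 18.9 g; granulated sugar: 0.4 oz; olive oil: 58.5 g; honey: 30.0 mL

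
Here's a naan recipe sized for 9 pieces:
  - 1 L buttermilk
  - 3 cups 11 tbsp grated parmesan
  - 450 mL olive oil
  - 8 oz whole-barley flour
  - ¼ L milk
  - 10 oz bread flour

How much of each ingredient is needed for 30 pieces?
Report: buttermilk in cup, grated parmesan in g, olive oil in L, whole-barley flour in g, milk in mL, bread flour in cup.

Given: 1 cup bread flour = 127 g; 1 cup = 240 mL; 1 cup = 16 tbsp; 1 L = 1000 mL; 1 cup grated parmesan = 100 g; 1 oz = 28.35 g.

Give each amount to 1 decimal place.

buttermilk: 13.9 cup; grated parmesan: 1229.2 g; olive oil: 1.5 L; whole-barley flour: 756.0 g; milk: 833.3 mL; bread flour: 7.4 cup

Scaling factor: 30/9 = 10/3.
buttermilk: 1 L × 10/3 × 1000 mL/L ÷ 240 mL/cup ≈ 13.9 cup
grated parmesan: (3 cup + 11 tbsp = 3.6875 cup) × 10/3 × 100 g/cup ≈ 1229.2 g
olive oil: 450 mL × 10/3 ÷ 1000 mL/L = 1.5 L
whole-barley flour: 8 oz × 10/3 × 28.35 g/oz = 756.0 g
milk: 0.25 L × 10/3 × 1000 mL/L ≈ 833.3 mL
bread flour: 10 oz × 10/3 × 28.35 g/oz ÷ 127 g/cup ≈ 7.4 cup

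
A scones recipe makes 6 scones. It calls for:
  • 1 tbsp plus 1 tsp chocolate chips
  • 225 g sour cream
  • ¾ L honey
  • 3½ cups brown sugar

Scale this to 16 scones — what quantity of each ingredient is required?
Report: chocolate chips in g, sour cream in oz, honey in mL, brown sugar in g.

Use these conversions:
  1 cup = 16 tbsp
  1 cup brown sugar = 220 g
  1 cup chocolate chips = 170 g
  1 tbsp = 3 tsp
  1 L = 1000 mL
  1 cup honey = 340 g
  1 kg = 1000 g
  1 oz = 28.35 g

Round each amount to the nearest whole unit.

Scaling factor: 16/6 = 8/3.
chocolate chips: (1 tbsp + 1 tsp = 4/3 tbsp) × 8/3 ÷ 16 tbsp/cup × 170 g/cup ≈ 38 g
sour cream: 225 g × 8/3 ÷ 28.35 g/oz ≈ 21 oz
honey: 0.75 L × 8/3 × 1000 mL/L = 2000 mL
brown sugar: 3.5 cup × 8/3 × 220 g/cup ≈ 2053 g

chocolate chips: 38 g; sour cream: 21 oz; honey: 2000 mL; brown sugar: 2053 g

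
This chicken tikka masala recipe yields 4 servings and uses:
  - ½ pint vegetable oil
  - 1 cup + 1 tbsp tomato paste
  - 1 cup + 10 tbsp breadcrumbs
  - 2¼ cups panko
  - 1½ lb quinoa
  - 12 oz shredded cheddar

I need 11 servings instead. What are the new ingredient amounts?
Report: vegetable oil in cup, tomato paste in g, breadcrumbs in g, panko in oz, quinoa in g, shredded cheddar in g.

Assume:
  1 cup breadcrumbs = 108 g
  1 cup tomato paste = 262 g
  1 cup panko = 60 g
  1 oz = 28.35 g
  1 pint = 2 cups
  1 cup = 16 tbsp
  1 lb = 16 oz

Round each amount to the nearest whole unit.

Scaling factor: 11/4 = 2.75.
vegetable oil: 0.5 pint × 11/4 × 2 cup/pint ≈ 3 cup
tomato paste: (1 cup + 1 tbsp = 1.0625 cup) × 11/4 × 262 g/cup ≈ 766 g
breadcrumbs: (1 cup + 10 tbsp = 1.625 cup) × 11/4 × 108 g/cup ≈ 483 g
panko: 2.25 cup × 11/4 × 60 g/cup ÷ 28.35 g/oz ≈ 13 oz
quinoa: 1.5 lb × 11/4 × 16 oz/lb × 28.35 g/oz ≈ 1871 g
shredded cheddar: 12 oz × 11/4 × 28.35 g/oz ≈ 936 g

vegetable oil: 3 cup; tomato paste: 766 g; breadcrumbs: 483 g; panko: 13 oz; quinoa: 1871 g; shredded cheddar: 936 g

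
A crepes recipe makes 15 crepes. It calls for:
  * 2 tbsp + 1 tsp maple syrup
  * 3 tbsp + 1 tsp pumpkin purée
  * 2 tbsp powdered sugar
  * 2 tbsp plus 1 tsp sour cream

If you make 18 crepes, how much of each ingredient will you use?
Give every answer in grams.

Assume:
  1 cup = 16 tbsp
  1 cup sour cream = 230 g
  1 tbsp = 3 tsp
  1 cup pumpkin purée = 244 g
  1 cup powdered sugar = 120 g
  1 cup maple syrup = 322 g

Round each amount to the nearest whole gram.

maple syrup: 56 g; pumpkin purée: 61 g; powdered sugar: 18 g; sour cream: 40 g

Scaling factor: 18/15 = 6/5 = 1.2.
maple syrup: (2 tbsp + 1 tsp = 7/3 tbsp) × 6/5 ÷ 16 tbsp/cup × 322 g/cup ≈ 56 g
pumpkin purée: (3 tbsp + 1 tsp = 10/3 tbsp) × 6/5 ÷ 16 tbsp/cup × 244 g/cup = 61 g
powdered sugar: 2 tbsp × 6/5 ÷ 16 tbsp/cup × 120 g/cup = 18 g
sour cream: (2 tbsp + 1 tsp = 7/3 tbsp) × 6/5 ÷ 16 tbsp/cup × 230 g/cup ≈ 40 g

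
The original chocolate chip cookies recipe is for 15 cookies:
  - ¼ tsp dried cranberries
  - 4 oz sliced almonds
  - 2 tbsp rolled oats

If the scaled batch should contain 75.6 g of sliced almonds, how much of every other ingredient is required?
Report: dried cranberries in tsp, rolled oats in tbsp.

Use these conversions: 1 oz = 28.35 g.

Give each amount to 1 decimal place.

The original recipe has 113.4 g of sliced almonds, so the scaling factor is 75.6 ÷ 113.4 = 2/3.
dried cranberries: 0.25 tsp × 2/3 ≈ 0.2 tsp
rolled oats: 2 tbsp × 2/3 ≈ 1.3 tbsp

dried cranberries: 0.2 tsp; rolled oats: 1.3 tbsp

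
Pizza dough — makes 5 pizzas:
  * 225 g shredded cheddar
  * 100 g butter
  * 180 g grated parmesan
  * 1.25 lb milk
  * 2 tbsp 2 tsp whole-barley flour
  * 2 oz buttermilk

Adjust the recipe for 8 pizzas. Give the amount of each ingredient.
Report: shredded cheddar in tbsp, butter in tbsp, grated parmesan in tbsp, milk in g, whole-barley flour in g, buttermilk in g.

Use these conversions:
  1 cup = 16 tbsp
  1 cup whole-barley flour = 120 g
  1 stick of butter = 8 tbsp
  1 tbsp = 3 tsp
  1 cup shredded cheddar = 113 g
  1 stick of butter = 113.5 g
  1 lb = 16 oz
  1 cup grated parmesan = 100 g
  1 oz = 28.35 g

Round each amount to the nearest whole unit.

Scaling factor: 8/5 = 1.6.
shredded cheddar: 225 g × 8/5 ÷ 113 g/cup × 16 tbsp/cup ≈ 51 tbsp
butter: 100 g × 8/5 ÷ 113.5 g/stick × 8 tbsp/stick ≈ 11 tbsp
grated parmesan: 180 g × 8/5 ÷ 100 g/cup × 16 tbsp/cup ≈ 46 tbsp
milk: 1.25 lb × 8/5 × 16 oz/lb × 28.35 g/oz ≈ 907 g
whole-barley flour: (2 tbsp + 2 tsp = 8/3 tbsp) × 8/5 ÷ 16 tbsp/cup × 120 g/cup = 32 g
buttermilk: 2 oz × 8/5 × 28.35 g/oz ≈ 91 g

shredded cheddar: 51 tbsp; butter: 11 tbsp; grated parmesan: 46 tbsp; milk: 907 g; whole-barley flour: 32 g; buttermilk: 91 g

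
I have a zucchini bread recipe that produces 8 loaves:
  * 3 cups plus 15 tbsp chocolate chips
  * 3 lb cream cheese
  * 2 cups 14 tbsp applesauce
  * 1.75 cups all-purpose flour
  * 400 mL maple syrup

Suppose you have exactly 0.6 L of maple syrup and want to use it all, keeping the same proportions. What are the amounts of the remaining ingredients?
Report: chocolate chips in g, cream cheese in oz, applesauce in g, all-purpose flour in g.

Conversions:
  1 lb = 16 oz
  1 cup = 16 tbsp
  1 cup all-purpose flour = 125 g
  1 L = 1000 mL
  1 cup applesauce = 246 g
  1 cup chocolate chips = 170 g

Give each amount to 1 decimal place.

The original recipe has 0.4 L of maple syrup, so the scaling factor is 0.6 ÷ 0.4 = 3/2 = 1.5.
chocolate chips: (3 cup + 15 tbsp = 3.9375 cup) × 3/2 × 170 g/cup ≈ 1004.1 g
cream cheese: 3 lb × 3/2 × 16 oz/lb = 72.0 oz
applesauce: (2 cup + 14 tbsp = 2.875 cup) × 3/2 × 246 g/cup ≈ 1060.9 g
all-purpose flour: 1.75 cup × 3/2 × 125 g/cup ≈ 328.1 g

chocolate chips: 1004.1 g; cream cheese: 72.0 oz; applesauce: 1060.9 g; all-purpose flour: 328.1 g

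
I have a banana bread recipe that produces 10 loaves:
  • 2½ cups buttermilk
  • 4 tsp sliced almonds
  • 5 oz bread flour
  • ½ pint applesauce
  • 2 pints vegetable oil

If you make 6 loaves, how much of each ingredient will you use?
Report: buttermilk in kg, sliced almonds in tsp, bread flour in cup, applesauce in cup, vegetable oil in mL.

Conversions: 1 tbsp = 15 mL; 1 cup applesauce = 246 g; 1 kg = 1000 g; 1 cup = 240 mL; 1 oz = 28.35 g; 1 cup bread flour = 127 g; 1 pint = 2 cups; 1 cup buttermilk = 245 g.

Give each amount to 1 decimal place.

buttermilk: 0.4 kg; sliced almonds: 2.4 tsp; bread flour: 0.7 cup; applesauce: 0.6 cup; vegetable oil: 576.0 mL

Scaling factor: 6/10 = 3/5 = 0.6.
buttermilk: 2.5 cup × 3/5 × 245 g/cup ÷ 1000 g/kg ≈ 0.4 kg
sliced almonds: 4 tsp × 3/5 = 2.4 tsp
bread flour: 5 oz × 3/5 × 28.35 g/oz ÷ 127 g/cup ≈ 0.7 cup
applesauce: 0.5 pint × 3/5 × 2 cup/pint = 0.6 cup
vegetable oil: 2 pint × 3/5 × 2 cup/pint × 240 mL/cup = 576.0 mL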